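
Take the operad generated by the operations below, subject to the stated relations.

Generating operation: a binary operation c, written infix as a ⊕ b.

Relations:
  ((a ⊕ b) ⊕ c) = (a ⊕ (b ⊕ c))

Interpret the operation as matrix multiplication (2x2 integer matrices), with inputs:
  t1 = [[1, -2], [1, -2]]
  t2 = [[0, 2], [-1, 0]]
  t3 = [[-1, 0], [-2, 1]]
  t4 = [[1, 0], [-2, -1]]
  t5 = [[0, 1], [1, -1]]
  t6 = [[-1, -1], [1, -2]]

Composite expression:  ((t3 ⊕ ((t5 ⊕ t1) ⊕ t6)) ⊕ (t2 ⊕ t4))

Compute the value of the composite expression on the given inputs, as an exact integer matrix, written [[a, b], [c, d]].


(t5 ⊕ t1) = [[1, -2], [0, 0]]
((t5 ⊕ t1) ⊕ t6) = [[-3, 3], [0, 0]]
(t3 ⊕ ((t5 ⊕ t1) ⊕ t6)) = [[3, -3], [6, -6]]
(t2 ⊕ t4) = [[-4, -2], [-1, 0]]
((t3 ⊕ ((t5 ⊕ t1) ⊕ t6)) ⊕ (t2 ⊕ t4)) = [[-9, -6], [-18, -12]]

[[-9, -6], [-18, -12]]


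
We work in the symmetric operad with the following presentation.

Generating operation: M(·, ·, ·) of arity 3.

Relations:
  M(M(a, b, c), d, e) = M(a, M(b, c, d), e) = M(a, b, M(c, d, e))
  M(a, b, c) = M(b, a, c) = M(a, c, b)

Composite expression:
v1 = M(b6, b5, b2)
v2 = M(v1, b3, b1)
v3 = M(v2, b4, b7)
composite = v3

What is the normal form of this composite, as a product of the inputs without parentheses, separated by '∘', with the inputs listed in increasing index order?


b1 ∘ b2 ∘ b3 ∘ b4 ∘ b5 ∘ b6 ∘ b7


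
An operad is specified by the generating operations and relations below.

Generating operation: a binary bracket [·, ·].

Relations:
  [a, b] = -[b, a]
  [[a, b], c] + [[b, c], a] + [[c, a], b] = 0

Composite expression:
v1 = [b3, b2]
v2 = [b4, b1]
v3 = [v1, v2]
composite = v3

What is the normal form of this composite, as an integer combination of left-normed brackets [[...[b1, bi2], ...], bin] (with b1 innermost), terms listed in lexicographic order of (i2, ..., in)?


In the tensor algebra, words opening b1 carry the b1-anchored form.
Composite bracket: [[b3, b2], [b4, b1]]
Each bracket splits as ab - ba, giving 8 signed words (2^3 = 8).
Words beginning with b1 determine it all:
  sign of b1b4b2b3 is -1, so it contributes -[[[b1, b4], b2], b3]
  sign of b1b4b3b2 is +1, so it contributes +[[[b1, b4], b3], b2]

-[[[b1, b4], b2], b3] + [[[b1, b4], b3], b2]


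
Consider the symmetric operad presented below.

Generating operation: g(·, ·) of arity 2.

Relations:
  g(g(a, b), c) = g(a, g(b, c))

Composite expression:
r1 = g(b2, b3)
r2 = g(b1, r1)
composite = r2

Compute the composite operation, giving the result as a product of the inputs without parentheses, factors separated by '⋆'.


b1 ⋆ b2 ⋆ b3

Under associativity of g, the answer is the b's in reading order.
g(b2, b3) linearizes to b2 ⋆ b3
g(b1, g(b2, b3)) linearizes to b1 ⋆ b2 ⋆ b3


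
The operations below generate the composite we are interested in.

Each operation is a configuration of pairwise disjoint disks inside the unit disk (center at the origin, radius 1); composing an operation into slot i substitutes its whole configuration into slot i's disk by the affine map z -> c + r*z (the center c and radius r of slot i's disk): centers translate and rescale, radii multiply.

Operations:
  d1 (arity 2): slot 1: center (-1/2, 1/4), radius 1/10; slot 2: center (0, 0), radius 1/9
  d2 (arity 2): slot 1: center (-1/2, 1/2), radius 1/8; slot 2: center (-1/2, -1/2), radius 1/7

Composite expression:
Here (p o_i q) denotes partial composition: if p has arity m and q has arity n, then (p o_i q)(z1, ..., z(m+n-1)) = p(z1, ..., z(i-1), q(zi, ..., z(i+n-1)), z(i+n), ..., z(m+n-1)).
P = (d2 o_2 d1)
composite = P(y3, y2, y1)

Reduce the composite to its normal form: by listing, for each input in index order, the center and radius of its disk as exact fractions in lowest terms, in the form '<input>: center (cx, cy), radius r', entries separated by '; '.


Affine substitution under d2: radii multiply and y-centers shift.
tracing y3 down its 1-map path: center (-1/2, 1/2), radius 1/8
tracing y2 down its 2-map path: center (-4/7, -13/28), radius 1/70
tracing y1 down its 2-map path: center (-1/2, -1/2), radius 1/63

y1: center (-1/2, -1/2), radius 1/63; y2: center (-4/7, -13/28), radius 1/70; y3: center (-1/2, 1/2), radius 1/8


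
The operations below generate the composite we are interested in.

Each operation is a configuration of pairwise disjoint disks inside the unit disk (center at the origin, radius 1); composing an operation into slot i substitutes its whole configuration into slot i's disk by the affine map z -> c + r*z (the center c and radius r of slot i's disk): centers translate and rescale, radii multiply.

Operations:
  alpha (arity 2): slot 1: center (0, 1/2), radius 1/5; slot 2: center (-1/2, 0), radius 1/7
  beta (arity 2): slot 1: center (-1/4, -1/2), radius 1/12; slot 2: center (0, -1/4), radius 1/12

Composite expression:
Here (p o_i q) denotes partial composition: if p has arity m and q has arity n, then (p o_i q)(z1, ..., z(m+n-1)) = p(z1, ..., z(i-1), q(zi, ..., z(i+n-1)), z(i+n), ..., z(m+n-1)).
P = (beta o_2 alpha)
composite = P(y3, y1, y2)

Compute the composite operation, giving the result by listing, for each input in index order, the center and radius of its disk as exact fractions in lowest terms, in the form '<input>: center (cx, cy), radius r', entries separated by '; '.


y1: center (0, -5/24), radius 1/60; y2: center (-1/24, -1/4), radius 1/84; y3: center (-1/4, -1/2), radius 1/12

Follow each y-input down from beta: c' goes to c + r*c', radius to r*r'.
input y3: composing its 1 substitution step yields center (-1/4, -1/2), radius 1/12
input y1: composing its 2 substitution steps yields center (0, -5/24), radius 1/60
input y2: composing its 2 substitution steps yields center (-1/24, -1/4), radius 1/84


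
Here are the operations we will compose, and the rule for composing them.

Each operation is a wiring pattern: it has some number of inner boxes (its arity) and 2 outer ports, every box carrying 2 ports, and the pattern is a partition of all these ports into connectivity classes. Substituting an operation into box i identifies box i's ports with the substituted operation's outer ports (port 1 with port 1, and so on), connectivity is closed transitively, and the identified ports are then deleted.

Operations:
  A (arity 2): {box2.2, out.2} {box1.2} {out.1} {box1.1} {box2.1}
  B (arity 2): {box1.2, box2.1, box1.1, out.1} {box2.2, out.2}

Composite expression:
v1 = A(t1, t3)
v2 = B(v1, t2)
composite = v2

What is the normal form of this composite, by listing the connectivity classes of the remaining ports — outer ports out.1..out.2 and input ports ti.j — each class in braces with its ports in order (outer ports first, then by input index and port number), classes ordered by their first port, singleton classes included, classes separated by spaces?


{out.1, t2.1, t3.2} {out.2, t2.2} {t1.1} {t1.2} {t3.1}

Two ports join when wires chain via B-identified ports.
the subtree at A composes to {out.1} {out.2, t3.2} {t1.1} {t1.2} {t3.1} on (t1, t3); out.j = own outer ports
the subtree at B composes to {out.1, t2.1, t3.2} {out.2, t2.2} {t1.1} {t1.2} {t3.1} on (t1, t3, t2); out.j = own outer ports


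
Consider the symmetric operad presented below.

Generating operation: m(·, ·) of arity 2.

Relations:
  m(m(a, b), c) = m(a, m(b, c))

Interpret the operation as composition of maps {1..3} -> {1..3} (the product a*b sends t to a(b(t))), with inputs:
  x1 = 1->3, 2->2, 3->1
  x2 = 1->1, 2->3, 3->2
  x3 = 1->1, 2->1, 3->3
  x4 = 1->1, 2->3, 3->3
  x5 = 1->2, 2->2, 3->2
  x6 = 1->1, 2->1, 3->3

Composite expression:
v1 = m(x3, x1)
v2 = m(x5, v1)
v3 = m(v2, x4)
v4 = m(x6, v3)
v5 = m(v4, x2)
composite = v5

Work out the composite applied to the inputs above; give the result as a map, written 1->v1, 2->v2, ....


1->1, 2->1, 3->1

m(x3, x1) = 1->3, 2->1, 3->1
m(x5, m(x3, x1)) = 1->2, 2->2, 3->2
m(m(x5, m(x3, x1)), x4) = 1->2, 2->2, 3->2
m(x6, m(m(x5, m(x3, x1)), x4)) = 1->1, 2->1, 3->1
m(m(x6, m(m(x5, m(x3, x1)), x4)), x2) = 1->1, 2->1, 3->1


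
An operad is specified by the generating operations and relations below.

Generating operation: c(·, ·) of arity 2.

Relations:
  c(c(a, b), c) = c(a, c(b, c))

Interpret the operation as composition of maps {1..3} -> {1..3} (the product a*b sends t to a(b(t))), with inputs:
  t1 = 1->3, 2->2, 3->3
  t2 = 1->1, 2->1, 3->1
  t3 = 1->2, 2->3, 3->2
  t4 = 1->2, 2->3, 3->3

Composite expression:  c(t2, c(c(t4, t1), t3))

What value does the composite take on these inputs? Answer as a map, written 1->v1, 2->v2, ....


1->1, 2->1, 3->1

c(t4, t1) = 1->3, 2->3, 3->3
c(c(t4, t1), t3) = 1->3, 2->3, 3->3
c(t2, c(c(t4, t1), t3)) = 1->1, 2->1, 3->1


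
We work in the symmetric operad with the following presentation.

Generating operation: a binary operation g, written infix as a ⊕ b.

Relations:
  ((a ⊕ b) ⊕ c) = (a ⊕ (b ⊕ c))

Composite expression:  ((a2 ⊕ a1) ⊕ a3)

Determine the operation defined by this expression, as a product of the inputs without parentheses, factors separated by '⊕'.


Every regrouping of g is equal, so read the a-inputs in written order.
(a2 ⊕ a1) linearizes to a2 ⊕ a1
((a2 ⊕ a1) ⊕ a3) linearizes to a2 ⊕ a1 ⊕ a3

a2 ⊕ a1 ⊕ a3


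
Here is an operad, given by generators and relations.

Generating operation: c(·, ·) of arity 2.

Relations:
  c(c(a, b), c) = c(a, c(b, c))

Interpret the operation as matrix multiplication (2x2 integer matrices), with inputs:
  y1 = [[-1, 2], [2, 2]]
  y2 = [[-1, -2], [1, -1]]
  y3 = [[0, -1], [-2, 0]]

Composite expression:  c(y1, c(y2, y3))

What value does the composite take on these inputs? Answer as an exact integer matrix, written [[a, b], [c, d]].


[[0, -3], [12, 0]]

c(y2, y3) = [[4, 1], [2, -1]]
c(y1, c(y2, y3)) = [[0, -3], [12, 0]]


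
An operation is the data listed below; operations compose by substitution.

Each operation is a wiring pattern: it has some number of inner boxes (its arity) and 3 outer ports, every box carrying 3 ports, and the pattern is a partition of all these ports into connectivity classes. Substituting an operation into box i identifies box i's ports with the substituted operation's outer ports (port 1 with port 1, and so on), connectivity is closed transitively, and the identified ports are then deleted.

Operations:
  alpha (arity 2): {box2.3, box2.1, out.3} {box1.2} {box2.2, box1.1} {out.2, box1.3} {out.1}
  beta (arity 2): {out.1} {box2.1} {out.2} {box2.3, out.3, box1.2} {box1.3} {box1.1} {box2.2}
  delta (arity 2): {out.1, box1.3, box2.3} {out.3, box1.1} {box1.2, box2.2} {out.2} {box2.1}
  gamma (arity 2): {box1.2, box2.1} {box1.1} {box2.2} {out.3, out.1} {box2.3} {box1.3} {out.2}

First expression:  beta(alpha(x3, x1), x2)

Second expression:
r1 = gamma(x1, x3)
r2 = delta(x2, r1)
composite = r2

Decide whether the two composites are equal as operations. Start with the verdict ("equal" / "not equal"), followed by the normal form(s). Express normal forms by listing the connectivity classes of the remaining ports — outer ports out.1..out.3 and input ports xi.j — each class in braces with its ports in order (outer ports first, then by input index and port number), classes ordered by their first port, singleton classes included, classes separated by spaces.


not equal: they reduce to {out.1} {out.2} {out.3, x2.3, x3.3} {x1.1, x1.3} {x1.2, x3.1} {x2.1} {x2.2} {x3.2} and {out.1, x2.3} {out.2} {out.3, x2.1} {x1.1} {x1.2, x3.1} {x1.3} {x2.2} {x3.2} {x3.3}

The first composite normalizes to {out.1} {out.2} {out.3, x2.3, x3.3} {x1.1, x1.3} {x1.2, x3.1} {x2.1} {x2.2} {x3.2}
The second composite normalizes to {out.1, x2.3} {out.2} {out.3, x2.1} {x1.1} {x1.2, x3.1} {x1.3} {x2.2} {x3.2} {x3.3}
They disagree, so not equal.


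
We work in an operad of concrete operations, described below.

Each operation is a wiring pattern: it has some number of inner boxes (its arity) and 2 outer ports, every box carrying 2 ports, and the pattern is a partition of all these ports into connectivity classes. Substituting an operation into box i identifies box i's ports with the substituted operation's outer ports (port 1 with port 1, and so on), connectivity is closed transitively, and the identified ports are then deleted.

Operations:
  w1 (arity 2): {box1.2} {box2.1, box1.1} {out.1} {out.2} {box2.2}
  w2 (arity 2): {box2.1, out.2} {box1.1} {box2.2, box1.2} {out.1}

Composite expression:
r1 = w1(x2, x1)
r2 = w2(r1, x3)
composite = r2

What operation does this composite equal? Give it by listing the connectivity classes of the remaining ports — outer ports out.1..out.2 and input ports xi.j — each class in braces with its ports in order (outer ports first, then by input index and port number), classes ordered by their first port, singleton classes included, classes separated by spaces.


Treat the ports identified at w2 as solder joints: merge, then drop.
through w1, on inputs (x2, x1): {out.1} {out.2} {x1.1, x2.1} {x1.2} {x2.2} (out.j = stage outer ports)
through w2, on inputs (x2, x1, x3): {out.1} {out.2, x3.1} {x1.1, x2.1} {x1.2} {x2.2} {x3.2} (out.j = stage outer ports)

{out.1} {out.2, x3.1} {x1.1, x2.1} {x1.2} {x2.2} {x3.2}


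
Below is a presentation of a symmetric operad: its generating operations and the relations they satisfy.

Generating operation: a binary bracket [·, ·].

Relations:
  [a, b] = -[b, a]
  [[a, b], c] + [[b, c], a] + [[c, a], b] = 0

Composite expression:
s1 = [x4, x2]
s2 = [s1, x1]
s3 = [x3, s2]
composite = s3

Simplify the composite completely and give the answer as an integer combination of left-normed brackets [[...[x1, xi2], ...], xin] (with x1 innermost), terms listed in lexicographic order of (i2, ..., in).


-[[[x1, x2], x4], x3] + [[[x1, x4], x2], x3]

A multilinear Lie element is pinned by x1-initial words (x1 innermost).
Composite bracket: [x3, [[x4, x2], x1]]
Each bracket splits as ab - ba, giving 8 signed words (2^3 = 8).
Words beginning with x1 determine it all:
  word x1x2x4x3 has sign -1, contributing -[[[x1, x2], x4], x3]
  word x1x4x2x3 has sign +1, contributing +[[[x1, x4], x2], x3]


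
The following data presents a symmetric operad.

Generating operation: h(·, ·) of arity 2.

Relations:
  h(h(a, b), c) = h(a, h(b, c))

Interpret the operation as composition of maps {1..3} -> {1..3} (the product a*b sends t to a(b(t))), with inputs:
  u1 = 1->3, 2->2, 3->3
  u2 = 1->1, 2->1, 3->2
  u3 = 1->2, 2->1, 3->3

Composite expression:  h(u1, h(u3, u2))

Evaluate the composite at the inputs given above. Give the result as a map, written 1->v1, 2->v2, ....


1->2, 2->2, 3->3

h(u3, u2) = 1->2, 2->2, 3->1
h(u1, h(u3, u2)) = 1->2, 2->2, 3->3


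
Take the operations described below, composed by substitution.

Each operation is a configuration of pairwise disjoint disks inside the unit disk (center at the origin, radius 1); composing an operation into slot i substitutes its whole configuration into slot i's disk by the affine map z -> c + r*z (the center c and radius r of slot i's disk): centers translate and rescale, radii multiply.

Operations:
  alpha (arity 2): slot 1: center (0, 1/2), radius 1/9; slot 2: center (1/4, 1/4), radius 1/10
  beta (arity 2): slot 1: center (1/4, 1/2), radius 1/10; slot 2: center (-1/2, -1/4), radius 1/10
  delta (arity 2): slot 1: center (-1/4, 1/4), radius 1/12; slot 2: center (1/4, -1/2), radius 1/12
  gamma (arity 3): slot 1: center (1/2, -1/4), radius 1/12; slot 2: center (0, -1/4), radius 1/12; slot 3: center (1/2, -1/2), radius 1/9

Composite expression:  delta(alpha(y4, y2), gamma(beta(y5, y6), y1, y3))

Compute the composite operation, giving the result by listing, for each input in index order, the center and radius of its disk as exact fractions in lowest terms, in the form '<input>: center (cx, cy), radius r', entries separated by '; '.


y1: center (1/4, -25/48), radius 1/144; y2: center (-11/48, 13/48), radius 1/120; y3: center (7/24, -13/24), radius 1/108; y4: center (-1/4, 7/24), radius 1/108; y5: center (169/576, -149/288), radius 1/1440; y6: center (83/288, -301/576), radius 1/1440


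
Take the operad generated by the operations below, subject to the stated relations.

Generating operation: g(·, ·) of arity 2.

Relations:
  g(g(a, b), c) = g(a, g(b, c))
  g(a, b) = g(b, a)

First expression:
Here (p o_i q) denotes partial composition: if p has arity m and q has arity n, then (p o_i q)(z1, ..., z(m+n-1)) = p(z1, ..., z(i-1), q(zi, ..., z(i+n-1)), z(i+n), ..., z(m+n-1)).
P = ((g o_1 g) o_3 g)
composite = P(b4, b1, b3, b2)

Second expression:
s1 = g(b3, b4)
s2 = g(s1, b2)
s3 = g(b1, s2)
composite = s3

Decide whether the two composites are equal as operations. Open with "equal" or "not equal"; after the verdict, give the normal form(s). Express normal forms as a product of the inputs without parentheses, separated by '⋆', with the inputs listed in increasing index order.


In normal form, the first expression is b1 ⋆ b2 ⋆ b3 ⋆ b4
In normal form, the second expression is b1 ⋆ b2 ⋆ b3 ⋆ b4
The forms coincide; equal.

equal: each reduces to b1 ⋆ b2 ⋆ b3 ⋆ b4


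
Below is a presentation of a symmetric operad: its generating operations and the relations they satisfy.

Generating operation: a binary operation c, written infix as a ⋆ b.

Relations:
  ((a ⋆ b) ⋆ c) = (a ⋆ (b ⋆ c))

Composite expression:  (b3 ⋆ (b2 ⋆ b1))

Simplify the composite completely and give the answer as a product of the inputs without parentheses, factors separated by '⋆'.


b3 ⋆ b2 ⋆ b1

All parenthesizations of c agree; list the b-inputs left to right.
(b2 ⋆ b1) linearizes to b2 ⋆ b1
(b3 ⋆ (b2 ⋆ b1)) linearizes to b3 ⋆ b2 ⋆ b1


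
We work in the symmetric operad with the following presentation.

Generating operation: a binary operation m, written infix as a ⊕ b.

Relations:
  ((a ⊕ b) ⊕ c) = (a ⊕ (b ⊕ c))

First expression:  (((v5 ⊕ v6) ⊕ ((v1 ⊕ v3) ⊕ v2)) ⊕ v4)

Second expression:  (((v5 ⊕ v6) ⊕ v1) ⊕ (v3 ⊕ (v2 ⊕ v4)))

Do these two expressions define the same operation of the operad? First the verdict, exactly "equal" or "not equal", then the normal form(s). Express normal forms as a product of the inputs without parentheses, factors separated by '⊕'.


equal; both compose to v5 ⊕ v6 ⊕ v1 ⊕ v3 ⊕ v2 ⊕ v4


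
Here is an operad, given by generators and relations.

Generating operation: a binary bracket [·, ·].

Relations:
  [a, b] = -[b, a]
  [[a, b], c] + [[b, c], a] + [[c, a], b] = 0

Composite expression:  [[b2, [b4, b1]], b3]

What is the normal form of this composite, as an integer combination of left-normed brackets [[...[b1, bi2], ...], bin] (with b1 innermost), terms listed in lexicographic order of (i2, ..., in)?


In the tensor algebra, words opening b1 carry the b1-anchored form.
Composite bracket: [[b2, [b4, b1]], b3]
Applying ab - ba throughout gives 8 signed words (2^3 = 8).
Only words starting with b1 matter:
  word b1b4b2b3 has sign +1, contributing +[[[b1, b4], b2], b3]

[[[b1, b4], b2], b3]


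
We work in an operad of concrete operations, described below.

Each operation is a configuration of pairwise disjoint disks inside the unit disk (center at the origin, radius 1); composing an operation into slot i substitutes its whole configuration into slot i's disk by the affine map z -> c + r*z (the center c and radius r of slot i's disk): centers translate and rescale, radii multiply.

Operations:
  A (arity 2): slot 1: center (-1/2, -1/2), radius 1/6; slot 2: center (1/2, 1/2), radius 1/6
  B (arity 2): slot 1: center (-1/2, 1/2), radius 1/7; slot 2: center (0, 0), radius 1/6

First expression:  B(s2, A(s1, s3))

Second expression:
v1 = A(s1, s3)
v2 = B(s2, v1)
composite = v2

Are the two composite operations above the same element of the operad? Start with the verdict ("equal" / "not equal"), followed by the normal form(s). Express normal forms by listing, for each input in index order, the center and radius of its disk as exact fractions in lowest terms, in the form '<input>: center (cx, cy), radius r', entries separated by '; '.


equal; both compose to s1: center (-1/12, -1/12), radius 1/36; s2: center (-1/2, 1/2), radius 1/7; s3: center (1/12, 1/12), radius 1/36

The first expression reduces to s1: center (-1/12, -1/12), radius 1/36; s2: center (-1/2, 1/2), radius 1/7; s3: center (1/12, 1/12), radius 1/36
The second expression reduces to s1: center (-1/12, -1/12), radius 1/36; s2: center (-1/2, 1/2), radius 1/7; s3: center (1/12, 1/12), radius 1/36
One common form — equal.


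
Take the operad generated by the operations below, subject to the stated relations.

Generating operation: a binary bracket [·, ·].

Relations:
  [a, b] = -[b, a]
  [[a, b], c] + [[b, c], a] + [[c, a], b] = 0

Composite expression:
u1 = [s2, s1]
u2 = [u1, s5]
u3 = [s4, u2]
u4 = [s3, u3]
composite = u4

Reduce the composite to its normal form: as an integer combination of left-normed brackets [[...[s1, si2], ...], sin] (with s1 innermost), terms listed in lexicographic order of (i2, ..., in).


-[[[[s1, s2], s5], s4], s3]


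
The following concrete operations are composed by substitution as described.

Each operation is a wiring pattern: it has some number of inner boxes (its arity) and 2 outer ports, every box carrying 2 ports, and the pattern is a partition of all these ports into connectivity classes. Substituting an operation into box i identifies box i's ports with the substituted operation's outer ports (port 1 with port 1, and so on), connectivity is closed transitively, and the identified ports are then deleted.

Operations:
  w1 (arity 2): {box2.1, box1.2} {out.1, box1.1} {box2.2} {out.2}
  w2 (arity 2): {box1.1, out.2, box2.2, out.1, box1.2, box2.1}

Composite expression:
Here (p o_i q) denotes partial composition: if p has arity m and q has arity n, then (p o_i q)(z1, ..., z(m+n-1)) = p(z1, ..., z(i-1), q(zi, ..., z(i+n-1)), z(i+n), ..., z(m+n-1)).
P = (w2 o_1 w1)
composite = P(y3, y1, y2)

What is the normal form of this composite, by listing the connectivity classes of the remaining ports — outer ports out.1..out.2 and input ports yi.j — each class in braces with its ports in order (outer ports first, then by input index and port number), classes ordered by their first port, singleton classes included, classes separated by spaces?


{out.1, out.2, y2.1, y2.2, y3.1} {y1.1, y3.2} {y1.2}

Connectivity passes through glued w2-boundaries; trace each wire chain.
through w1, on inputs (y3, y1): {out.1, y3.1} {out.2} {y1.1, y3.2} {y1.2} (out.j = stage outer ports)
through w2, on inputs (y3, y1, y2): {out.1, out.2, y2.1, y2.2, y3.1} {y1.1, y3.2} {y1.2} (out.j = stage outer ports)


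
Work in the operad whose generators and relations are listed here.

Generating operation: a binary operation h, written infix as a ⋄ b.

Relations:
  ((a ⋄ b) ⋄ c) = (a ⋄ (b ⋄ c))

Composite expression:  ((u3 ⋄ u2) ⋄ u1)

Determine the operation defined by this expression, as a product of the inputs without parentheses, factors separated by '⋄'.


u3 ⋄ u2 ⋄ u1


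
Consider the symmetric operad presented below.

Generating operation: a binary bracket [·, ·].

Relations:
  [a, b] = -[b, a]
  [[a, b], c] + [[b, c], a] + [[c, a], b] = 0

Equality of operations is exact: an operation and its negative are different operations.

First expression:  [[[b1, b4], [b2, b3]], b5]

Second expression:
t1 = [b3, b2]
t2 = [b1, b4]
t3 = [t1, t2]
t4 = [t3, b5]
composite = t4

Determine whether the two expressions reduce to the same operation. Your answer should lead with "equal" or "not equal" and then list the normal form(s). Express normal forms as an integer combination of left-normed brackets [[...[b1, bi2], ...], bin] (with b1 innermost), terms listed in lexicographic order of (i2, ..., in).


Reducing the first expression gives [[[[b1, b4], b2], b3], b5] - [[[[b1, b4], b3], b2], b5]
Reducing the second expression gives [[[[b1, b4], b2], b3], b5] - [[[[b1, b4], b3], b2], b5]
The normal forms match — equal.

equal — both sides give [[[[b1, b4], b2], b3], b5] - [[[[b1, b4], b3], b2], b5]


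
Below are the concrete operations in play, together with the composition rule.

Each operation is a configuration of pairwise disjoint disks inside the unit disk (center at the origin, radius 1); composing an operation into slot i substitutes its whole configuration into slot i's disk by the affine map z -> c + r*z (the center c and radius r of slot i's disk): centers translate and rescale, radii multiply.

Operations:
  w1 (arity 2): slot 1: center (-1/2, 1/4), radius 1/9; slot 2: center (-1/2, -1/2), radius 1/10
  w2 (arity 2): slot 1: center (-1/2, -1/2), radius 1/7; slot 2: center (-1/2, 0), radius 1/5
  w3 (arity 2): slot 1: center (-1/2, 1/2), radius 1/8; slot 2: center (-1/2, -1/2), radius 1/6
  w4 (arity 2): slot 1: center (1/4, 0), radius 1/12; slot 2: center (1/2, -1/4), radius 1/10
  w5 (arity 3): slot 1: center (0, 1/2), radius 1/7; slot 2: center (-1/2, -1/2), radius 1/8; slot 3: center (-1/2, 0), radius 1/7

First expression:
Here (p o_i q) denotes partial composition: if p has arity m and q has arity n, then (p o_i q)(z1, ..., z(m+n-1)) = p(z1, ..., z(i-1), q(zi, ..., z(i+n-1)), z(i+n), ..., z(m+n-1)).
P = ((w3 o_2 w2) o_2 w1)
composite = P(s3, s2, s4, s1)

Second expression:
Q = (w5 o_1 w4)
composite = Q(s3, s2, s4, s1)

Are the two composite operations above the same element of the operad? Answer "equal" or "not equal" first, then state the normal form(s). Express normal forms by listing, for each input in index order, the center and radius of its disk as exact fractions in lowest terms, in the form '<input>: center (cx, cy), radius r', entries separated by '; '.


not equal; first: s1: center (-7/12, -1/2), radius 1/30; s2: center (-25/42, -97/168), radius 1/378; s3: center (-1/2, 1/2), radius 1/8; s4: center (-25/42, -25/42), radius 1/420; second: s1: center (-1/2, 0), radius 1/7; s2: center (1/14, 13/28), radius 1/70; s3: center (1/28, 1/2), radius 1/84; s4: center (-1/2, -1/2), radius 1/8

Normal form of the first expression: s1: center (-7/12, -1/2), radius 1/30; s2: center (-25/42, -97/168), radius 1/378; s3: center (-1/2, 1/2), radius 1/8; s4: center (-25/42, -25/42), radius 1/420
Normal form of the second expression: s1: center (-1/2, 0), radius 1/7; s2: center (1/14, 13/28), radius 1/70; s3: center (1/28, 1/2), radius 1/84; s4: center (-1/2, -1/2), radius 1/8
The normal forms differ: not equal.


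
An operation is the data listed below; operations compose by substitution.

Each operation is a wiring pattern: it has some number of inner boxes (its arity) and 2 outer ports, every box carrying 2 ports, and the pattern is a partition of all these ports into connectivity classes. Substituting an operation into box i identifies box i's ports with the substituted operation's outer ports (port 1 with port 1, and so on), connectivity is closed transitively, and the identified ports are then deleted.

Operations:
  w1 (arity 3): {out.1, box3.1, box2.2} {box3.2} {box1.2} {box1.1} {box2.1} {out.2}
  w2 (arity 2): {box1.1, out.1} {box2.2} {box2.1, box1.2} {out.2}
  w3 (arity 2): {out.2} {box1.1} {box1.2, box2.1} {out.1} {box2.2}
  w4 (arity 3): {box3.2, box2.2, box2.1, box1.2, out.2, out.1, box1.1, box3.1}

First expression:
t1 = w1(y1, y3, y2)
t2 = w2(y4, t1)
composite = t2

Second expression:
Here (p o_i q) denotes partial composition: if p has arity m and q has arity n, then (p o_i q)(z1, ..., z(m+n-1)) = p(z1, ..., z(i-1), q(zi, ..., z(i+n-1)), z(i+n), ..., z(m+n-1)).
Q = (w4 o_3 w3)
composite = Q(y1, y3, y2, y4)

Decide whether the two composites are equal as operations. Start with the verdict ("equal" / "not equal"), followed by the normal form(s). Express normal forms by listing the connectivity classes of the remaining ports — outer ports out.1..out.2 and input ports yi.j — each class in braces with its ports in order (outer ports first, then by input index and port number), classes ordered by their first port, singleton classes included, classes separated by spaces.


The first expression reduces to {out.1, y4.1} {out.2} {y1.1} {y1.2} {y2.1, y3.2, y4.2} {y2.2} {y3.1}
The second expression reduces to {out.1, out.2, y1.1, y1.2, y3.1, y3.2} {y2.1} {y2.2, y4.1} {y4.2}
They disagree, so not equal.

not equal: they reduce to {out.1, y4.1} {out.2} {y1.1} {y1.2} {y2.1, y3.2, y4.2} {y2.2} {y3.1} and {out.1, out.2, y1.1, y1.2, y3.1, y3.2} {y2.1} {y2.2, y4.1} {y4.2}


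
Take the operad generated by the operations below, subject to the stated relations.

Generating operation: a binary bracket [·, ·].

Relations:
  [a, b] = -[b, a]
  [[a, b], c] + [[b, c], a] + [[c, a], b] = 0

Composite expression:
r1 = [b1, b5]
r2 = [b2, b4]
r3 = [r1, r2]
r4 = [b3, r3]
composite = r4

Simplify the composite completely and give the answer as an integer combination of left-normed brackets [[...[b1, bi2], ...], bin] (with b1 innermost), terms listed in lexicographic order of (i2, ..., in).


-[[[[b1, b5], b2], b4], b3] + [[[[b1, b5], b4], b2], b3]

In the tensor algebra, words opening b1 carry the b1-anchored form.
Composite bracket: [b3, [[b1, b5], [b2, b4]]]
Under [a, b] = ab - ba we get 16 signed associative words (2^4 = 16).
Collect the words opening with b1:
  from b1b5b2b4b3, sign -1: term -[[[[b1, b5], b2], b4], b3]
  from b1b5b4b2b3, sign +1: term +[[[[b1, b5], b4], b2], b3]


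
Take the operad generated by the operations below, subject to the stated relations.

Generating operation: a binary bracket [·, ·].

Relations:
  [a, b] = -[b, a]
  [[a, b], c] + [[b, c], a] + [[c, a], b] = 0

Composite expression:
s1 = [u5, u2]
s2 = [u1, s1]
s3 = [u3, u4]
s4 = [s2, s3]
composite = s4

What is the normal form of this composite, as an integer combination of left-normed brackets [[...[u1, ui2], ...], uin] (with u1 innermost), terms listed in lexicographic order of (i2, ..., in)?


-[[[[u1, u2], u5], u3], u4] + [[[[u1, u2], u5], u4], u3] + [[[[u1, u5], u2], u3], u4] - [[[[u1, u5], u2], u4], u3]

Expand each bracket as ab - ba; the u1-initial words give the coefficients.
Composite bracket: [[u1, [u5, u2]], [u3, u4]]
Full expansion: 16 signed words from ab - ba (2^4 = 16).
The u1-initial words carry the normal form:
  from u1u2u5u3u4, sign -1: term -[[[[u1, u2], u5], u3], u4]
  from u1u2u5u4u3, sign +1: term +[[[[u1, u2], u5], u4], u3]
  from u1u5u2u3u4, sign +1: term +[[[[u1, u5], u2], u3], u4]
  from u1u5u2u4u3, sign -1: term -[[[[u1, u5], u2], u4], u3]


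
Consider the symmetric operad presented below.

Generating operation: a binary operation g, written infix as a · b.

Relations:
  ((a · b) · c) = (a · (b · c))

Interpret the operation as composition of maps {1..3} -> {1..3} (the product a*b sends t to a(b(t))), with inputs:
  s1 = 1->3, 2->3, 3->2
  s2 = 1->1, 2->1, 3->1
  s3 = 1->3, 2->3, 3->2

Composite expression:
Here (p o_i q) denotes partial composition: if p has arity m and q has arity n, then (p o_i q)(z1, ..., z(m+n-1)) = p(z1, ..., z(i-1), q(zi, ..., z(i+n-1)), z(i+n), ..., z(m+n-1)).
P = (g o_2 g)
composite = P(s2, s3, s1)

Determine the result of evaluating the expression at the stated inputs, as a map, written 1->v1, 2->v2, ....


(s3 · s1) = 1->2, 2->2, 3->3
(s2 · (s3 · s1)) = 1->1, 2->1, 3->1

1->1, 2->1, 3->1


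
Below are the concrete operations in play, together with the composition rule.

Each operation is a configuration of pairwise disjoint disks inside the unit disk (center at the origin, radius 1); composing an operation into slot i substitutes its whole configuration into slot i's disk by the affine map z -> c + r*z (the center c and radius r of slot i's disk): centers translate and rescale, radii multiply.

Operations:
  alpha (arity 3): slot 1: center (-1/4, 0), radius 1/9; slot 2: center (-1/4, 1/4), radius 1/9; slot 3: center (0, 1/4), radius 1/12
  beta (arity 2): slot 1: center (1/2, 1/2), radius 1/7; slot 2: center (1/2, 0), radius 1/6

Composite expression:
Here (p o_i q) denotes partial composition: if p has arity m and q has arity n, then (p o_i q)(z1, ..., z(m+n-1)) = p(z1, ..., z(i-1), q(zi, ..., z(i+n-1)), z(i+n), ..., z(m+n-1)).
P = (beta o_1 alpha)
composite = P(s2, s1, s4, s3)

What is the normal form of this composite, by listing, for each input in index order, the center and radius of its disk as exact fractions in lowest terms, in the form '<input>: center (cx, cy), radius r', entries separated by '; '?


s1: center (13/28, 15/28), radius 1/63; s2: center (13/28, 1/2), radius 1/63; s3: center (1/2, 0), radius 1/6; s4: center (1/2, 15/28), radius 1/84


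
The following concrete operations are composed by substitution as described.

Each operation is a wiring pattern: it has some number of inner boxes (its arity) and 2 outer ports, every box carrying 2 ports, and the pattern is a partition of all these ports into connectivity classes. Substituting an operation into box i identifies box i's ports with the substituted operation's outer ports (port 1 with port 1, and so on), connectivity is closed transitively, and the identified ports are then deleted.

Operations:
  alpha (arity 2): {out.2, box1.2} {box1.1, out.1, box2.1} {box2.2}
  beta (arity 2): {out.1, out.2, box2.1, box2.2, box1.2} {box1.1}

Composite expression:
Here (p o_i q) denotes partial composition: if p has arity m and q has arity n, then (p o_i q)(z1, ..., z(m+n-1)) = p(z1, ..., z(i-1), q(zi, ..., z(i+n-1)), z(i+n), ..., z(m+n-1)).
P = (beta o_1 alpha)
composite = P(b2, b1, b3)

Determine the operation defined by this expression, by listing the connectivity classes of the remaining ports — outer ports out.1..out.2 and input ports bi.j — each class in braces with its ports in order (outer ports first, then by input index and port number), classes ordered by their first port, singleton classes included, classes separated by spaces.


{out.1, out.2, b2.2, b3.1, b3.2} {b1.1, b2.1} {b1.2}


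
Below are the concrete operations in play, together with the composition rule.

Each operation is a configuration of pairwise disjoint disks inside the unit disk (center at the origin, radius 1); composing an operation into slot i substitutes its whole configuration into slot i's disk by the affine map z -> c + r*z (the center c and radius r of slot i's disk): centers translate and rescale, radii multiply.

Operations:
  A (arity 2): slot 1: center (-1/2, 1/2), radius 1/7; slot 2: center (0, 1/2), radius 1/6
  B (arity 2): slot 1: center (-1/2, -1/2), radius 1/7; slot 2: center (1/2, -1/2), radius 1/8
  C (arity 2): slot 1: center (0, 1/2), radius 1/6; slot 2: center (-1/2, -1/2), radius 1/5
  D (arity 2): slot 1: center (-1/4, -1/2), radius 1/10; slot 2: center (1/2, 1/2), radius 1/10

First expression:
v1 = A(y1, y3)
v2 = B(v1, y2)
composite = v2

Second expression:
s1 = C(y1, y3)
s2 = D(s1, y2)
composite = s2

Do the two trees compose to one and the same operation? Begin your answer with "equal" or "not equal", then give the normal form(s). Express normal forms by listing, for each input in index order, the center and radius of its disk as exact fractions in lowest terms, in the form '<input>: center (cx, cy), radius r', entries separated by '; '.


Normal form of the first expression: y1: center (-4/7, -3/7), radius 1/49; y2: center (1/2, -1/2), radius 1/8; y3: center (-1/2, -3/7), radius 1/42
Normal form of the second expression: y1: center (-1/4, -9/20), radius 1/60; y2: center (1/2, 1/2), radius 1/10; y3: center (-3/10, -11/20), radius 1/50
Different reductions; not equal.

not equal; the first gives y1: center (-4/7, -3/7), radius 1/49; y2: center (1/2, -1/2), radius 1/8; y3: center (-1/2, -3/7), radius 1/42 and the second y1: center (-1/4, -9/20), radius 1/60; y2: center (1/2, 1/2), radius 1/10; y3: center (-3/10, -11/20), radius 1/50


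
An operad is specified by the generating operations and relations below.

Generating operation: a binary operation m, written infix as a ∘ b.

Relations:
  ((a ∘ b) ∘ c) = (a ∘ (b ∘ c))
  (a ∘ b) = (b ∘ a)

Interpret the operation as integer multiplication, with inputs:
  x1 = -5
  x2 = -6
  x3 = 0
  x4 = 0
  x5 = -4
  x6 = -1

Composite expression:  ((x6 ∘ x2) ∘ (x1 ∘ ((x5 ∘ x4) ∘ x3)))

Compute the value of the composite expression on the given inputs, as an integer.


0

(x6 ∘ x2) = 6
(x5 ∘ x4) = 0
((x5 ∘ x4) ∘ x3) = 0
(x1 ∘ ((x5 ∘ x4) ∘ x3)) = 0
((x6 ∘ x2) ∘ (x1 ∘ ((x5 ∘ x4) ∘ x3))) = 0


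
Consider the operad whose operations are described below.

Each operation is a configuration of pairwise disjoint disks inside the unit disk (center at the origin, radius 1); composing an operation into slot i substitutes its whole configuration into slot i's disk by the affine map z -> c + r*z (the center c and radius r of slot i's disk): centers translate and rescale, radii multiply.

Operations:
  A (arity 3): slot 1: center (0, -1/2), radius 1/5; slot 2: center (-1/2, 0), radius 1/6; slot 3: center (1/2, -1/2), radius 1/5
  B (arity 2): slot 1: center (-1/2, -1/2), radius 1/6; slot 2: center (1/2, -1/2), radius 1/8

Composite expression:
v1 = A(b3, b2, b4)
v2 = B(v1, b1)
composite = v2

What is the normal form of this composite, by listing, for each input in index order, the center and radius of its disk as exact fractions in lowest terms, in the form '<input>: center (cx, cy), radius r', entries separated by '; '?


b1: center (1/2, -1/2), radius 1/8; b2: center (-7/12, -1/2), radius 1/36; b3: center (-1/2, -7/12), radius 1/30; b4: center (-5/12, -7/12), radius 1/30

Affine substitution under B: radii multiply and b-centers shift.
input b3: applying the 2 nested substitutions gives center (-1/2, -7/12), radius 1/30
input b2: applying the 2 nested substitutions gives center (-7/12, -1/2), radius 1/36
input b4: applying the 2 nested substitutions gives center (-5/12, -7/12), radius 1/30
input b1: applying the 1 nested substitution gives center (1/2, -1/2), radius 1/8


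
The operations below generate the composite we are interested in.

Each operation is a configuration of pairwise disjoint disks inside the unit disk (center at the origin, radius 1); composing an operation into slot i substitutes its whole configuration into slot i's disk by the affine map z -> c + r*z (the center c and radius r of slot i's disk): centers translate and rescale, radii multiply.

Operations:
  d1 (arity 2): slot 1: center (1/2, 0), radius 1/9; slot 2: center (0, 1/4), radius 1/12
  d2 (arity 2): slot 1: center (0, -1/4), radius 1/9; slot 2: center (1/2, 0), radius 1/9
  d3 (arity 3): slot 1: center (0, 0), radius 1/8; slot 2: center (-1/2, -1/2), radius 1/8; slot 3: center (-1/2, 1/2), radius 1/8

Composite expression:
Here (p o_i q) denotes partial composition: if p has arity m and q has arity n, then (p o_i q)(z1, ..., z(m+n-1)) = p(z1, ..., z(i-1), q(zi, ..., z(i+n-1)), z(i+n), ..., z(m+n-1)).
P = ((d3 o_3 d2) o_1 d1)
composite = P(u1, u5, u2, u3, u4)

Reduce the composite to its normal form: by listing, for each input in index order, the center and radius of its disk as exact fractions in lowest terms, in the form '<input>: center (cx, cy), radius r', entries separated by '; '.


Nesting under d3 composes maps z -> c + r*z down each u-path.
u1 passes through 2 substitutions, ending at center (1/16, 0), radius 1/72
u5 passes through 2 substitutions, ending at center (0, 1/32), radius 1/96
u2 passes through 1 substitution, ending at center (-1/2, -1/2), radius 1/8
u3 passes through 2 substitutions, ending at center (-1/2, 15/32), radius 1/72
u4 passes through 2 substitutions, ending at center (-7/16, 1/2), radius 1/72

u1: center (1/16, 0), radius 1/72; u2: center (-1/2, -1/2), radius 1/8; u3: center (-1/2, 15/32), radius 1/72; u4: center (-7/16, 1/2), radius 1/72; u5: center (0, 1/32), radius 1/96


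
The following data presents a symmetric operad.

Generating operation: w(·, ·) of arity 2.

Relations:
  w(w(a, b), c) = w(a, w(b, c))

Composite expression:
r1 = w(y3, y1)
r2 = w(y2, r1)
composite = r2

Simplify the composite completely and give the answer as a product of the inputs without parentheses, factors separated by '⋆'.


y2 ⋆ y3 ⋆ y1


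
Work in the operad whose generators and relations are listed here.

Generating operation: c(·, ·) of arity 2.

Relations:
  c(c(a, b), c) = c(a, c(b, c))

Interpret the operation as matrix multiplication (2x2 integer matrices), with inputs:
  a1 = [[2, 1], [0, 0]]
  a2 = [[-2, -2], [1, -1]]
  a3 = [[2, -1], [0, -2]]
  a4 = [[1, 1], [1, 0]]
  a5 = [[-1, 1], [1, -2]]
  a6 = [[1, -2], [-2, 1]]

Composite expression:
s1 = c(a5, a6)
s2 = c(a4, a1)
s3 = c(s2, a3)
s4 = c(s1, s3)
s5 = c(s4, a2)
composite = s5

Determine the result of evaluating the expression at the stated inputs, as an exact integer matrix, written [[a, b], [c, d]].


c(a5, a6) = [[-3, 3], [5, -4]]
c(a4, a1) = [[2, 1], [2, 1]]
c(c(a4, a1), a3) = [[4, -4], [4, -4]]
c(c(a5, a6), c(c(a4, a1), a3)) = [[0, 0], [4, -4]]
c(c(c(a5, a6), c(c(a4, a1), a3)), a2) = [[0, 0], [-12, -4]]

[[0, 0], [-12, -4]]
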